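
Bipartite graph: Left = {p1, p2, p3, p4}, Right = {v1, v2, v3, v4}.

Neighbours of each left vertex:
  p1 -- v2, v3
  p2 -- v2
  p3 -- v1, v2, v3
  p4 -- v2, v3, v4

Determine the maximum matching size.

One maximum matching: p1→v3, p2→v2, p3→v1, p4→v4.
All 4 left vertices are matched, so no larger matching exists.

4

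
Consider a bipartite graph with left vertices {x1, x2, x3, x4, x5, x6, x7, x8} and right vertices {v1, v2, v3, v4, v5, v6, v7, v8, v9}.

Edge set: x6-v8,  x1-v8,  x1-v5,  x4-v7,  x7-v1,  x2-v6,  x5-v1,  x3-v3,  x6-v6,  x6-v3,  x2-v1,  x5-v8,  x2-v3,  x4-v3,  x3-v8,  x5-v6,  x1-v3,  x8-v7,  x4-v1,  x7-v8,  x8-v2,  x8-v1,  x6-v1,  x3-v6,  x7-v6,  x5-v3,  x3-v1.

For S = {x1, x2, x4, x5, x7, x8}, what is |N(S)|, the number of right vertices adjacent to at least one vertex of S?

The union of neighbours of {x1, x2, x4, x5, x7, x8} is {v1, v2, v3, v5, v6, v7, v8}, which has 7 elements.
Since |N(S)| = 7 ≥ |S| = 6, Hall's condition holds for this subset.

7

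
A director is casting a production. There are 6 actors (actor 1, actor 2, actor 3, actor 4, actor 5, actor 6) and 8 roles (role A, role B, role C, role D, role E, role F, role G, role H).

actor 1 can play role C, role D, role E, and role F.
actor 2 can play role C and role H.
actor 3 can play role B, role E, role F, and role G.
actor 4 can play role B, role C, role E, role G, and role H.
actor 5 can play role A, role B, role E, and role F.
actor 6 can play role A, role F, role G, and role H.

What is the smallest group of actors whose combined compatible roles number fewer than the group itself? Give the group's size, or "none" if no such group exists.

none

A matching saturating every actor exists, for instance actor 1→role D, actor 2→role H, actor 3→role F, actor 4→role C, actor 5→role B, actor 6→role G.
By Hall's marriage theorem, this means |N(S)| ≥ |S| for every subset S, so no violating subset exists.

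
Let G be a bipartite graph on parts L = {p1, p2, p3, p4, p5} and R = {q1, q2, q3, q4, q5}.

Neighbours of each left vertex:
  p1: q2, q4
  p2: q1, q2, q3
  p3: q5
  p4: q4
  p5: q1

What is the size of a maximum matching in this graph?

A valid assignment of size 5: p1–q2, p2–q3, p3–q5, p4–q4, p5–q1.
All 5 left vertices are matched, so no larger matching exists.

5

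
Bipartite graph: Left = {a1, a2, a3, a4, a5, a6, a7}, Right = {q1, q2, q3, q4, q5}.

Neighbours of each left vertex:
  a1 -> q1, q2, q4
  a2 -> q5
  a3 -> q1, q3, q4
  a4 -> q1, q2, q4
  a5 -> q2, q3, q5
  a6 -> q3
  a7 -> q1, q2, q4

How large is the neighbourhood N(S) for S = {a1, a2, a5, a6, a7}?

The union of neighbours of {a1, a2, a5, a6, a7} is {q1, q2, q3, q4, q5}, which has 5 elements.
Since |N(S)| = 5 ≥ |S| = 5, Hall's condition holds for this subset.

5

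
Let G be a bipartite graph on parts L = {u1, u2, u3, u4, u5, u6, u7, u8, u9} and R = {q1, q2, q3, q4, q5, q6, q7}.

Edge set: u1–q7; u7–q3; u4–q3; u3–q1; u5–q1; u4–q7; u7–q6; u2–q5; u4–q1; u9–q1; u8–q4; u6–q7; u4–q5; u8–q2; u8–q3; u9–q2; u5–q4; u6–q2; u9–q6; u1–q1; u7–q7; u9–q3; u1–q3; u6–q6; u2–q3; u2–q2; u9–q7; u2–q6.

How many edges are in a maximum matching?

A valid assignment of size 7: u1-q3, u2-q2, u3-q1, u4-q5, u5-q4, u6-q7, u7-q6.
The set {u1, u2, u3, u4, u5, u6, u7, u8, u9} has only 7 neighbours ({q1, q2, q3, q4, q5, q6, q7}), so by Hall's theorem at most 7 of the 9 left vertices can be matched.

7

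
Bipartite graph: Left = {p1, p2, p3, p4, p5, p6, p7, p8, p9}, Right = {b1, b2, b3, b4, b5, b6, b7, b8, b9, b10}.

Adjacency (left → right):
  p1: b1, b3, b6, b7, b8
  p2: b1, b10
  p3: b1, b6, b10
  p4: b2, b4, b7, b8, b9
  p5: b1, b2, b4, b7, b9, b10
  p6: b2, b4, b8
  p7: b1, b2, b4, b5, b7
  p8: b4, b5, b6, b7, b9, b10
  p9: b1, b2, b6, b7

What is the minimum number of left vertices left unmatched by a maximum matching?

0

A valid assignment of size 9: p1-b3, p2-b10, p3-b1, p4-b2, p5-b4, p6-b8, p7-b7, p8-b5, p9-b6.
All 9 left vertices are matched, so no larger matching exists.
That matches 9 of the 9, leaving 0 unmatched; no matching can do better.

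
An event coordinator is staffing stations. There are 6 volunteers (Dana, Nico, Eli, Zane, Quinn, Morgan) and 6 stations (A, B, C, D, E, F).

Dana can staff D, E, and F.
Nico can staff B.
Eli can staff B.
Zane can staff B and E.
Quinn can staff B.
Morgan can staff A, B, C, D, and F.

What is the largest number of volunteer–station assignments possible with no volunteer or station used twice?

For example, pair Dana–D, Nico–B, Zane–E, Morgan–A.
The set {Nico, Eli, Quinn} has only 1 neighbour ({B}), so by Hall's theorem at most 4 of the 6 volunteers can be matched.

4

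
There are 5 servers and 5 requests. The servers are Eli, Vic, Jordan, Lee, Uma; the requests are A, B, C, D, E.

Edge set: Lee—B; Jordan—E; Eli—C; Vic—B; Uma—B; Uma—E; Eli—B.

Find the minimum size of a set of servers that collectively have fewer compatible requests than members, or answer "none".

2

Take S = {Vic, Lee}. Its neighbourhood is {B}, so |N(S)| = 1 < |S| = 2.
No single vertex violates Hall's condition since each has at least one neighbour, so 2 is the minimum.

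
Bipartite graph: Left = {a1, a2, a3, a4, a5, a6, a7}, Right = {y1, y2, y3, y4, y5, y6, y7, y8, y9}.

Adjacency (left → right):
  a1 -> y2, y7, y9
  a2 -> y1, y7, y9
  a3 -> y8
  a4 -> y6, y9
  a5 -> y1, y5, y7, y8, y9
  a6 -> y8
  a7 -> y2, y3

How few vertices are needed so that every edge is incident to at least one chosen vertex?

A maximum matching has 6 edges (e.g. a1–y2, a2–y1, a3–y8, a4–y6, a5–y7, a7–y3).
By König's theorem the minimum vertex cover has the same size. One such cover is {a1, a2, a4, a5, a7, y8}.

6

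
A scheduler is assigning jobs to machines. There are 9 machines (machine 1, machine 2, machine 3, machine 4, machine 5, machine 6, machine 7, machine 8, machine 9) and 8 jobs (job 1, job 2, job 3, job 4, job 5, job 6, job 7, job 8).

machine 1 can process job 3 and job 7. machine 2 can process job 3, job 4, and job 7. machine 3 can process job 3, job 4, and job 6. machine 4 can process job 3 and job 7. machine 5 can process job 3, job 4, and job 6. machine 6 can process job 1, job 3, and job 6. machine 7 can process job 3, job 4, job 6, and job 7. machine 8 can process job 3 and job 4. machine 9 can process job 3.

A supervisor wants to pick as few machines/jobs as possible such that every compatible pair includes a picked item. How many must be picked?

5

The 5 edges machine 1–job 7, machine 2–job 4, machine 3–job 6, machine 4–job 3, machine 6–job 1 form a matching, so any vertex cover needs at least 5 vertices (one per matched edge).
Conversely {machine 6, job 3, job 4, job 6, job 7} meets every edge and has exactly 5 vertices, so 5 is optimal.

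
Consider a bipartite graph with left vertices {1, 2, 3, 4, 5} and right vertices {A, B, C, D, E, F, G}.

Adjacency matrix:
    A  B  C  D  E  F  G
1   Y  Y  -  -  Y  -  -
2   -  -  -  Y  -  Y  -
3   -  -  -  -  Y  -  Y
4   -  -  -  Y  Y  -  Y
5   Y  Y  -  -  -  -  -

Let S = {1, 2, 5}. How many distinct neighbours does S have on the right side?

5

The union of neighbours of {1, 2, 5} is {A, B, D, E, F}, which has 5 elements.
Since |N(S)| = 5 ≥ |S| = 3, Hall's condition holds for this subset.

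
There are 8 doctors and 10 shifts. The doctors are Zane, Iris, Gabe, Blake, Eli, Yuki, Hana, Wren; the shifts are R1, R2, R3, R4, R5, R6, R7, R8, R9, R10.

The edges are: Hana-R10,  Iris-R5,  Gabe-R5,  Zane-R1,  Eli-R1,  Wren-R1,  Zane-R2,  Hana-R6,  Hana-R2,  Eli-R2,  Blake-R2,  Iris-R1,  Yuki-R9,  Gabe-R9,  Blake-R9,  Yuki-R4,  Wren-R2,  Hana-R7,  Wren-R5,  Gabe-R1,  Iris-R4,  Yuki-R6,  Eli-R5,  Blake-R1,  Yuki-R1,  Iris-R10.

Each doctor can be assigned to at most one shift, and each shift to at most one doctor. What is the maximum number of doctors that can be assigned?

7

For example, pair Zane–R1, Iris–R10, Gabe–R9, Blake–R2, Eli–R5, Yuki–R4, Hana–R7.
The set {Zane, Gabe, Blake, Eli, Wren} has only 4 neighbours ({R1, R2, R5, R9}), so by Hall's theorem at most 7 of the 8 doctors can be matched.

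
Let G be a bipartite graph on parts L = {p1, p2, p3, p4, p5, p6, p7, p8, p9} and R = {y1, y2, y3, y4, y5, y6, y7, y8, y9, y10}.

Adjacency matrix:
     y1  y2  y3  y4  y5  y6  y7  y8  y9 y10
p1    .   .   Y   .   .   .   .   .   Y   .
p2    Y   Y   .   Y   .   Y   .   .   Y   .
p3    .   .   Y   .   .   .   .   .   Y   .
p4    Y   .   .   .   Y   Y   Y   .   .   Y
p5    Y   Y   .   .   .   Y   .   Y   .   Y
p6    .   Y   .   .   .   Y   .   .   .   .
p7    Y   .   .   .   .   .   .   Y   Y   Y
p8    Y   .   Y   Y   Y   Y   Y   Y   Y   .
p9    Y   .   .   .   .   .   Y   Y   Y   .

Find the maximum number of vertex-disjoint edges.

9

For example, pair p1-y9, p2-y4, p3-y3, p4-y7, p5-y10, p6-y2, p7-y8, p8-y6, p9-y1.
All 9 left vertices are matched, so no larger matching exists.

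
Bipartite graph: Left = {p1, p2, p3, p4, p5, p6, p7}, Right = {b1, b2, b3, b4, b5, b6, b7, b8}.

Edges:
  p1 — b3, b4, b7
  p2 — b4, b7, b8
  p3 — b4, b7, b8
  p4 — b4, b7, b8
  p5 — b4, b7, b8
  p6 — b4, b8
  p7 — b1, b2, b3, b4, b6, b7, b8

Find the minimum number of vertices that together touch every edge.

5

{p1, p7, b4, b7, b8} is a vertex cover of size 5: every edge has an endpoint in this set.
No smaller cover exists because p1–b3, p2–b4, p3–b7, p4–b8, p7–b1 is a matching of size 5, and a cover must include an endpoint of each of these disjoint edges (König's theorem).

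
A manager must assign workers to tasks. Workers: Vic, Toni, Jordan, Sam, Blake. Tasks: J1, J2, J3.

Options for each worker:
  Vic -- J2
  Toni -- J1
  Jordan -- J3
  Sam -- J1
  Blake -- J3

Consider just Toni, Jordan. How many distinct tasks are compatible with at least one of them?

The union of neighbours of {Toni, Jordan} is {J1, J3}, which has 2 elements.
Since |N(S)| = 2 ≥ |S| = 2, Hall's condition holds for this subset.

2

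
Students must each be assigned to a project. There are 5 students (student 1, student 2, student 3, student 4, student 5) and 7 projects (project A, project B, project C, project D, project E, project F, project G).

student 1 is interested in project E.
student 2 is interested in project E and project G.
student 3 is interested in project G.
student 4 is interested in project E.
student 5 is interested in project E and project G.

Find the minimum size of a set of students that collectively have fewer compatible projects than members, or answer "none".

Take S = {student 1, student 4}. Its neighbourhood is {project E}, so |N(S)| = 1 < |S| = 2.
No single vertex violates Hall's condition since each has at least one neighbour, so 2 is the minimum.

2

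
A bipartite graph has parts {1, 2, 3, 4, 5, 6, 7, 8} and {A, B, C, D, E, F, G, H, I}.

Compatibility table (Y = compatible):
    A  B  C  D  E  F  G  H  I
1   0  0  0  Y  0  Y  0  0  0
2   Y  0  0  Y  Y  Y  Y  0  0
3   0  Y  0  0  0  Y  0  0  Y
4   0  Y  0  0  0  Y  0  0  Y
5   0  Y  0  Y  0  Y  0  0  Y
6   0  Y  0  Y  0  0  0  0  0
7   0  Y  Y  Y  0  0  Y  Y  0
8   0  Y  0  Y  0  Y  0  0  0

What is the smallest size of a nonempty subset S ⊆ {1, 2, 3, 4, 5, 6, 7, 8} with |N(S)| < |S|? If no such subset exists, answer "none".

5

Take S = {1, 3, 4, 5, 6}. Its neighbourhood is {B, D, F, I}, so |N(S)| = 4 < |S| = 5.
Every subset of size less than 5 has at least as many neighbours as members, so 5 is the minimum.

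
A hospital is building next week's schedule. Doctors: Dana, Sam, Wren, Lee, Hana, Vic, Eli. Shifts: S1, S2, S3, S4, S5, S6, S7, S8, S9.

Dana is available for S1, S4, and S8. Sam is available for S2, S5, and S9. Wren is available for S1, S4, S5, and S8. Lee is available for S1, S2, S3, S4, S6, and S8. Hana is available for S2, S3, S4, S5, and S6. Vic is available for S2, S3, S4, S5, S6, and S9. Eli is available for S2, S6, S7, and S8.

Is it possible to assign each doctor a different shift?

For example, pair Dana→S1, Sam→S9, Wren→S8, Lee→S4, Hana→S3, Vic→S6, Eli→S2.
Every doctor is matched, so this matching saturates all of them.

Yes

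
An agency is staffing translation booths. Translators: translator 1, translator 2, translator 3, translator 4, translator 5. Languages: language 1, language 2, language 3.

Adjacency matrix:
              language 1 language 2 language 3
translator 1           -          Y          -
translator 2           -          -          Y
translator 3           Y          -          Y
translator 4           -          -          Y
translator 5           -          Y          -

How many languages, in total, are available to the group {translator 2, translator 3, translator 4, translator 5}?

3

The union of neighbours of {translator 2, translator 3, translator 4, translator 5} is {language 1, language 2, language 3}, which has 3 elements.
Since |N(S)| = 3 < |S| = 4, Hall's condition fails for this subset.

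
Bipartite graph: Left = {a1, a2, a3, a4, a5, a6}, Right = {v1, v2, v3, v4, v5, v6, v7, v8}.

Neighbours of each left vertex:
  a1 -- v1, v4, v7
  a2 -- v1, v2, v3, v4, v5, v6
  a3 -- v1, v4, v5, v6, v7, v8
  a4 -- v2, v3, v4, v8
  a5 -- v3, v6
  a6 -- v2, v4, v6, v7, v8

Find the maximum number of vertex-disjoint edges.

One maximum matching: a1–v7, a2–v3, a3–v8, a4–v4, a5–v6, a6–v2.
This saturates every left vertex, so 6 is the maximum.

6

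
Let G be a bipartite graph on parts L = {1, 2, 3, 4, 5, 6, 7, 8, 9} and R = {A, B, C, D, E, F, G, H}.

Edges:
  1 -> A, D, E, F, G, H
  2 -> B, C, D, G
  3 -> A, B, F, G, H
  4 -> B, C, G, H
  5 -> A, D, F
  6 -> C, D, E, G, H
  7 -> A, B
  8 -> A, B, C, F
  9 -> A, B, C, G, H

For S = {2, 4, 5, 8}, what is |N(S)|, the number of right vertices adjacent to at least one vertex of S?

The union of neighbours of {2, 4, 5, 8} is {A, B, C, D, F, G, H}, which has 7 elements.
Since |N(S)| = 7 ≥ |S| = 4, Hall's condition holds for this subset.

7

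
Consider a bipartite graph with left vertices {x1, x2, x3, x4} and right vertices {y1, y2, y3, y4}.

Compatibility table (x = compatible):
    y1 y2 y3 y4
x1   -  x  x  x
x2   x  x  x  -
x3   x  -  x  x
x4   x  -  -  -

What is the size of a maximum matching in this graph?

For example, pair x1-y2, x2-y3, x3-y4, x4-y1.
This saturates every left vertex, so 4 is the maximum.

4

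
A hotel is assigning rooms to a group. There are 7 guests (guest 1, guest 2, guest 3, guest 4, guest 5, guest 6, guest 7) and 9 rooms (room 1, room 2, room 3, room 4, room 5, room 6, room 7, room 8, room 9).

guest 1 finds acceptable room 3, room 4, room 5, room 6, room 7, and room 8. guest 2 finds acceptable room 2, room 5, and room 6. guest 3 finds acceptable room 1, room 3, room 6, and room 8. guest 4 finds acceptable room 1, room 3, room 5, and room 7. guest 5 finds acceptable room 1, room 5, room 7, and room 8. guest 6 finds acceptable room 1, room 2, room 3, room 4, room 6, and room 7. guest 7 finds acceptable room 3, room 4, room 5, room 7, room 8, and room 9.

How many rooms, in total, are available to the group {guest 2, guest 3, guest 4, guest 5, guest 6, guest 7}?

The union of neighbours of {guest 2, guest 3, guest 4, guest 5, guest 6, guest 7} is {room 1, room 2, room 3, room 4, room 5, room 6, room 7, room 8, room 9}, which has 9 elements.
Since |N(S)| = 9 ≥ |S| = 6, Hall's condition holds for this subset.

9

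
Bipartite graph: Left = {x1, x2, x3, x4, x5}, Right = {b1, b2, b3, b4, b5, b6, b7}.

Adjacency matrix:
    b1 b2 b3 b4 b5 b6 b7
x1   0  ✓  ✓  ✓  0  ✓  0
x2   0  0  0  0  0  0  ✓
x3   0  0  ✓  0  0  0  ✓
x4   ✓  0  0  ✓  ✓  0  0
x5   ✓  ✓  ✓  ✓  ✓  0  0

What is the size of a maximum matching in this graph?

5

For example, pair x1–b6, x2–b7, x3–b3, x4–b5, x5–b1.
All 5 left vertices are matched, so no larger matching exists.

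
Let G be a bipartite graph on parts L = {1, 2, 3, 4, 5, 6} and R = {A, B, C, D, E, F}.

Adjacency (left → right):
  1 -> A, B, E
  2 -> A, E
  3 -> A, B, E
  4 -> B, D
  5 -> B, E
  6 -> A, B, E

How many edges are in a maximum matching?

4

For example, pair 1–E, 2–A, 3–B, 4–D.
The set {1, 2, 3, 5, 6} has only 3 neighbours ({A, B, E}), so by Hall's theorem at most 4 of the 6 left vertices can be matched.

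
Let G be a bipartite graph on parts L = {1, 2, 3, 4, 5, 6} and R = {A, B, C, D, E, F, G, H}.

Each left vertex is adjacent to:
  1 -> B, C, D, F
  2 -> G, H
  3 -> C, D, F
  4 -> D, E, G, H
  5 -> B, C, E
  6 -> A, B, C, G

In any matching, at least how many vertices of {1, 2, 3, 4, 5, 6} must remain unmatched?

A valid assignment of size 6: 1-F, 2-G, 3-C, 4-D, 5-E, 6-B.
All 6 left vertices are matched, so no larger matching exists.
That matches 6 of the 6, leaving 0 unmatched; no matching can do better.

0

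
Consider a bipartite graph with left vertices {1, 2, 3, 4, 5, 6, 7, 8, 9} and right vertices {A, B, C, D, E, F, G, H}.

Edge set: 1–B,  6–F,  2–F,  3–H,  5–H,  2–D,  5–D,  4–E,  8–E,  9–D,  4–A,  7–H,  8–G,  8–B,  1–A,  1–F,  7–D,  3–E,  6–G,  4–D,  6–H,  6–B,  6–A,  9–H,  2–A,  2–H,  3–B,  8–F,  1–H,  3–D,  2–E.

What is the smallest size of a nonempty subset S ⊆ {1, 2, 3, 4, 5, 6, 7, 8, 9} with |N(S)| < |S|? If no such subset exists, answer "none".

Take S = {5, 7, 9}. Its neighbourhood is {D, H}, so |N(S)| = 2 < |S| = 3.
Every subset of size less than 3 has at least as many neighbours as members, so 3 is the minimum.

3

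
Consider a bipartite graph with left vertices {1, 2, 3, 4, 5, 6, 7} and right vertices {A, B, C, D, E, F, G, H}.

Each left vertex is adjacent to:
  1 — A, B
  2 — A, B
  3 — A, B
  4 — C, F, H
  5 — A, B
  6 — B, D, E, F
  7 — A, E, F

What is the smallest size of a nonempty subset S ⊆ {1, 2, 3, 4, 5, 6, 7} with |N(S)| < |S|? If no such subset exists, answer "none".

Take S = {1, 2, 3}. Its neighbourhood is {A, B}, so |N(S)| = 2 < |S| = 3.
Every subset of size less than 3 has at least as many neighbours as members, so 3 is the minimum.

3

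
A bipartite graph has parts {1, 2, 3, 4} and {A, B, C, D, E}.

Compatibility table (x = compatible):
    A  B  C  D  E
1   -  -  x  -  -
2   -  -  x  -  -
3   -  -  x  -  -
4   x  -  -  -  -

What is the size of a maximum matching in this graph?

For example, pair 1–C, 4–A.
The set {1, 2, 3} has only 1 neighbour ({C}), so by Hall's theorem at most 2 of the 4 left vertices can be matched.

2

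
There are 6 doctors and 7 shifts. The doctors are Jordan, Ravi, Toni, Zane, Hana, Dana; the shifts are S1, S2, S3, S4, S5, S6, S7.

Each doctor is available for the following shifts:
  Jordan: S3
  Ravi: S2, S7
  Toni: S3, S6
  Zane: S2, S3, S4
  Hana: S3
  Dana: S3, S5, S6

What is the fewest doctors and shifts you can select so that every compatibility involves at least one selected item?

5

The 5 edges Jordan–S3, Ravi–S7, Toni–S6, Zane–S2, Dana–S5 form a matching, so any vertex cover needs at least 5 vertices (one per matched edge).
Conversely {Ravi, Toni, Zane, Dana, S3} meets every edge and has exactly 5 vertices, so 5 is optimal.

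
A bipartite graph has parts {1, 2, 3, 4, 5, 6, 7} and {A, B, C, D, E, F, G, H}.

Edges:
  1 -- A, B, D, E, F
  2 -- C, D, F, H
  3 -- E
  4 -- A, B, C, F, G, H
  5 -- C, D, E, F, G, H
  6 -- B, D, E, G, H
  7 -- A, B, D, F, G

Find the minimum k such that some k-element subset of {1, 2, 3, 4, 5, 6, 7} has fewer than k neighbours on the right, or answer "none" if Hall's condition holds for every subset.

A matching saturating every left vertex exists, for instance 1→B, 2→C, 3→E, 4→A, 5→F, 6→H, 7→G.
By Hall's marriage theorem, this means |N(S)| ≥ |S| for every subset S, so no violating subset exists.

none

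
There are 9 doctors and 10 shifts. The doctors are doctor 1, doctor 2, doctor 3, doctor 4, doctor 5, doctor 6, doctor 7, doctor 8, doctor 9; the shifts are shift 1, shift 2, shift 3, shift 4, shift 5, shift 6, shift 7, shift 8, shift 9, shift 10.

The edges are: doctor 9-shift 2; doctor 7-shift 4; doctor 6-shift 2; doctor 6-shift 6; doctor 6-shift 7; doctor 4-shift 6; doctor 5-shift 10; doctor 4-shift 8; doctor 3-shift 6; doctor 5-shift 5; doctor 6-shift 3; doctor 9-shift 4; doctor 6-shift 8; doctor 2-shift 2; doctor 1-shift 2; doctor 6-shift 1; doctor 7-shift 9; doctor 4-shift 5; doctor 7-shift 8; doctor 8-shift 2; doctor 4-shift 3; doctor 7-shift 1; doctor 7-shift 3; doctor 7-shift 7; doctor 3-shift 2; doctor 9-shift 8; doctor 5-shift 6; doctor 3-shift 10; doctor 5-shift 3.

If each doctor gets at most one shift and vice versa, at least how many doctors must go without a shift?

2

For example, pair doctor 1→shift 2, doctor 3→shift 10, doctor 4→shift 3, doctor 5→shift 5, doctor 6→shift 6, doctor 7→shift 7, doctor 9→shift 4.
The set {doctor 1, doctor 2, doctor 8} has only 1 neighbour ({shift 2}), so by Hall's theorem at most 7 of the 9 doctors can be matched.
That matches 7 of the 9, leaving 2 unmatched; no matching can do better.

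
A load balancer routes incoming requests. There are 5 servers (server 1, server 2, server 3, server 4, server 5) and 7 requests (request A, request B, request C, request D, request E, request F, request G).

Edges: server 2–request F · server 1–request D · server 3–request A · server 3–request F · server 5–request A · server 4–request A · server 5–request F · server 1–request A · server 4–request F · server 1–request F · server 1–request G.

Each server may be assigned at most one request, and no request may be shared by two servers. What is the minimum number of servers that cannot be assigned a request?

2

One maximum matching: server 1–request G, server 2–request F, server 3–request A.
The set {server 2, server 3, server 4, server 5} has only 2 neighbours ({request A, request F}), so by Hall's theorem at most 3 of the 5 servers can be matched.
That matches 3 of the 5, leaving 2 unmatched; no matching can do better.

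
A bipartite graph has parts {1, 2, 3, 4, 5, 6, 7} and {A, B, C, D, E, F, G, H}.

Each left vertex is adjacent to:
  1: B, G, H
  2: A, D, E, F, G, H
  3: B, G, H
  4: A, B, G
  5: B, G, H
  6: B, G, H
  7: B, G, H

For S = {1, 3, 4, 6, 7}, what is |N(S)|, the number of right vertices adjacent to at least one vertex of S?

4

The union of neighbours of {1, 3, 4, 6, 7} is {A, B, G, H}, which has 4 elements.
Since |N(S)| = 4 < |S| = 5, Hall's condition fails for this subset.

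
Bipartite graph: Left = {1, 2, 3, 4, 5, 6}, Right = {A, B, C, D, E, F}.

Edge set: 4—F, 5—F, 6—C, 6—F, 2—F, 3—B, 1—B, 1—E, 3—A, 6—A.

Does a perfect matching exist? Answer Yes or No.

The set {2, 4, 5} has only 1 neighbour ({F}), so by Hall's theorem at most 4 of the 6 left vertices can be matched.
Hence no matching covers every left vertex.

No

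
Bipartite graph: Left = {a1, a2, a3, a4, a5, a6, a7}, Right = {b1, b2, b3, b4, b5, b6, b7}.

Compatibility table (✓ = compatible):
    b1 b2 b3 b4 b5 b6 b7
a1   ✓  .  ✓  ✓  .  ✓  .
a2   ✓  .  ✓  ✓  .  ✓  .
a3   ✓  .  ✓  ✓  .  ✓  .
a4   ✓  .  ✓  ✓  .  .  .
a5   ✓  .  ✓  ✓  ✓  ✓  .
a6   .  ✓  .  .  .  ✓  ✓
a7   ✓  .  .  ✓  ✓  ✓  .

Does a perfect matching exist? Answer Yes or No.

The set {a1, a2, a3, a4, a5, a7} has only 5 neighbours ({b1, b3, b4, b5, b6}), so by Hall's theorem at most 6 of the 7 left vertices can be matched.
Hence no matching covers every left vertex.

No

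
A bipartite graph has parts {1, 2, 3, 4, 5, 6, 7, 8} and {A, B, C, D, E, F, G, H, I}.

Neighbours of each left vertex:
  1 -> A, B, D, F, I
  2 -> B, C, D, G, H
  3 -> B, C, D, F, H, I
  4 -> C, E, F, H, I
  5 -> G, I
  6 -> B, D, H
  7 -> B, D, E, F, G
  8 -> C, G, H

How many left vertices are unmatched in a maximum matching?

A valid assignment of size 8: 1–A, 2–H, 3–B, 4–E, 5–I, 6–D, 7–G, 8–C.
All 8 left vertices are matched, so no larger matching exists.
That matches 8 of the 8, leaving 0 unmatched; no matching can do better.

0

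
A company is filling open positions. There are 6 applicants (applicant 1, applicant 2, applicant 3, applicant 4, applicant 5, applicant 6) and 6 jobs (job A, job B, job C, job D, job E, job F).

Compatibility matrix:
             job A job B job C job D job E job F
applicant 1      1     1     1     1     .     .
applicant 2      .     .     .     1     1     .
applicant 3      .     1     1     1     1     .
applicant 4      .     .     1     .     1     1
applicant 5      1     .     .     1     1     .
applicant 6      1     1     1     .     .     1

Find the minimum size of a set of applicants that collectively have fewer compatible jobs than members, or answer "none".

A matching saturating every applicant exists, for instance applicant 1→job B, applicant 2→job E, applicant 3→job C, applicant 4→job F, applicant 5→job D, applicant 6→job A.
By Hall's marriage theorem, this means |N(S)| ≥ |S| for every subset S, so no violating subset exists.

none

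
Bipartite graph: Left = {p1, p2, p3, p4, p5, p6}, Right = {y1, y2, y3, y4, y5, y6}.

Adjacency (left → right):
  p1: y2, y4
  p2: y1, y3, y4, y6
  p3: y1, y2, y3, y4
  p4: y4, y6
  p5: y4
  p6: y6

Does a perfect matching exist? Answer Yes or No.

The set {p4, p5, p6} has only 2 neighbours ({y4, y6}), so by Hall's theorem at most 5 of the 6 left vertices can be matched.
Hence no matching covers every left vertex.

No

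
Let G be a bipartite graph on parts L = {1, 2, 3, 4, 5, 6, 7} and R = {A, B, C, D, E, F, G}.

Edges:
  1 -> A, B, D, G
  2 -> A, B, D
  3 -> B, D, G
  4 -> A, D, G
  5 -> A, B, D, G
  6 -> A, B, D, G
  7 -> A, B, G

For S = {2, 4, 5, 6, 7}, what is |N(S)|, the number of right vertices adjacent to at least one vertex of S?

4

The union of neighbours of {2, 4, 5, 6, 7} is {A, B, D, G}, which has 4 elements.
Since |N(S)| = 4 < |S| = 5, Hall's condition fails for this subset.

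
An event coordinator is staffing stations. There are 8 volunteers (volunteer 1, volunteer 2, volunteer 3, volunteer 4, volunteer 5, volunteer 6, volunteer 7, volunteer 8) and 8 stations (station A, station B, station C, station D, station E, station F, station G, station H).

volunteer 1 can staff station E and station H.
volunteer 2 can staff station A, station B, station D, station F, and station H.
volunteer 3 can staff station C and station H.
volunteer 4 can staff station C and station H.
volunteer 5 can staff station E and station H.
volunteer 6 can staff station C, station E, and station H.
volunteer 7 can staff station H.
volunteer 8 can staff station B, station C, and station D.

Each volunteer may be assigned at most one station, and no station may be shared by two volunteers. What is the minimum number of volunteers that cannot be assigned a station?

For example, pair volunteer 1→station E, volunteer 2→station F, volunteer 3→station C, volunteer 4→station H, volunteer 8→station B.
The set {volunteer 1, volunteer 3, volunteer 4, volunteer 5, volunteer 6, volunteer 7} has only 3 neighbours ({station C, station E, station H}), so by Hall's theorem at most 5 of the 8 volunteers can be matched.
That matches 5 of the 8, leaving 3 unmatched; no matching can do better.

3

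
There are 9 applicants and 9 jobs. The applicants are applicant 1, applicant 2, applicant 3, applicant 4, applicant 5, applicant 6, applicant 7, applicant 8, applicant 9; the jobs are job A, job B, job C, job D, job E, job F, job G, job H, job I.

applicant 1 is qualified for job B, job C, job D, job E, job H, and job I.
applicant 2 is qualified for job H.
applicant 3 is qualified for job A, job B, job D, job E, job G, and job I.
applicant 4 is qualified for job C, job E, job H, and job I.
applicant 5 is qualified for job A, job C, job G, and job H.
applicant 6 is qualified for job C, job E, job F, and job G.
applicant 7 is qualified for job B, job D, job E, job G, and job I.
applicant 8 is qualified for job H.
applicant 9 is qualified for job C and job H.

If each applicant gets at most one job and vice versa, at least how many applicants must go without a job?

1

A valid assignment of size 8: applicant 1–job I, applicant 2–job H, applicant 3–job B, applicant 4–job E, applicant 5–job A, applicant 6–job G, applicant 7–job D, applicant 9–job C.
The set {applicant 2, applicant 8} has only 1 neighbour ({job H}), so by Hall's theorem at most 8 of the 9 applicants can be matched.
That matches 8 of the 9, leaving 1 unmatched; no matching can do better.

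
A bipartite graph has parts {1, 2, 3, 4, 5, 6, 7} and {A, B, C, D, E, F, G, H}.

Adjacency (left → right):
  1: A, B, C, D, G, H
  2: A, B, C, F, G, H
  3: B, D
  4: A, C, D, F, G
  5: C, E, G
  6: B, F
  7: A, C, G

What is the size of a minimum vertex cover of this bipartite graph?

7

{1, 2, 3, 4, 5, 6, 7} is a vertex cover of size 7: every edge has an endpoint in this set.
No smaller cover exists because 1–H, 2–A, 3–D, 4–G, 5–E, 6–B, 7–C is a matching of size 7, and a cover must include an endpoint of each of these disjoint edges (König's theorem).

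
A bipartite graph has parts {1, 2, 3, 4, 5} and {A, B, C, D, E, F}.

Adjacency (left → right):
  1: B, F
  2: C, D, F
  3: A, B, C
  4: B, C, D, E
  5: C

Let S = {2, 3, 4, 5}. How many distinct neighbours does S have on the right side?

6

The union of neighbours of {2, 3, 4, 5} is {A, B, C, D, E, F}, which has 6 elements.
Since |N(S)| = 6 ≥ |S| = 4, Hall's condition holds for this subset.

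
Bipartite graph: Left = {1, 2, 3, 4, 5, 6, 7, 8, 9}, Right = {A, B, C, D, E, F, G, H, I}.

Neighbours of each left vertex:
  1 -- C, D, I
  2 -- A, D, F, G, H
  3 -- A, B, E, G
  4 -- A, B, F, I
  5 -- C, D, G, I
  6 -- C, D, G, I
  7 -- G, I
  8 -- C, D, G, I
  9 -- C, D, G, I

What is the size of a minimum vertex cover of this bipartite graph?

{2, 3, 4, C, D, G, I} is a vertex cover of size 7: every edge has an endpoint in this set.
No smaller cover exists because 1–I, 2–A, 3–E, 4–B, 5–D, 6–C, 7–G is a matching of size 7, and a cover must include an endpoint of each of these disjoint edges (König's theorem).

7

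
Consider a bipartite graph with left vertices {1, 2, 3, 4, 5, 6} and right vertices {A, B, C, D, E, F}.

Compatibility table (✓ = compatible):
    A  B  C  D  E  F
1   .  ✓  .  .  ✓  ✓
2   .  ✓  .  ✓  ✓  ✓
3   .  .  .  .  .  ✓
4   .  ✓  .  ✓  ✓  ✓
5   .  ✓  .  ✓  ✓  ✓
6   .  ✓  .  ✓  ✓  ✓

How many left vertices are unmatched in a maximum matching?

2

For example, pair 1-E, 2-D, 3-F, 4-B.
The set {1, 2, 3, 4, 5, 6} has only 4 neighbours ({B, D, E, F}), so by Hall's theorem at most 4 of the 6 left vertices can be matched.
That matches 4 of the 6, leaving 2 unmatched; no matching can do better.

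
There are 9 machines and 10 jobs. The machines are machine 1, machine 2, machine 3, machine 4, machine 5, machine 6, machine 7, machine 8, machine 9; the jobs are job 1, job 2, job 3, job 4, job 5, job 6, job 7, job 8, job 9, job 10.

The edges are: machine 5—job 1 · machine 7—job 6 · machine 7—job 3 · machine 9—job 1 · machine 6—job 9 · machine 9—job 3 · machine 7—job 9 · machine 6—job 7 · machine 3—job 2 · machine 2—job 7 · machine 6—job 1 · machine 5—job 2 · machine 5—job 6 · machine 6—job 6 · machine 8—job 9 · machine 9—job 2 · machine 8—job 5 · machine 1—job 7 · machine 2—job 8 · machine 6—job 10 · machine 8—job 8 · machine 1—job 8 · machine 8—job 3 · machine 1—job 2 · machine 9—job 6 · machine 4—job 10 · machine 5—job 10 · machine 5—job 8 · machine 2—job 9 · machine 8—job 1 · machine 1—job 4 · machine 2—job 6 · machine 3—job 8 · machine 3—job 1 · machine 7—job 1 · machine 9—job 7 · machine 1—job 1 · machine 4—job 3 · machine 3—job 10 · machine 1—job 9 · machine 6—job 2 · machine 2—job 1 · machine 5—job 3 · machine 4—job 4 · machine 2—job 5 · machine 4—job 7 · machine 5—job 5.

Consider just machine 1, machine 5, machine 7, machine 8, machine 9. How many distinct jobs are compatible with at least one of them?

10

The union of neighbours of {machine 1, machine 5, machine 7, machine 8, machine 9} is {job 1, job 2, job 3, job 4, job 5, job 6, job 7, job 8, job 9, job 10}, which has 10 elements.
Since |N(S)| = 10 ≥ |S| = 5, Hall's condition holds for this subset.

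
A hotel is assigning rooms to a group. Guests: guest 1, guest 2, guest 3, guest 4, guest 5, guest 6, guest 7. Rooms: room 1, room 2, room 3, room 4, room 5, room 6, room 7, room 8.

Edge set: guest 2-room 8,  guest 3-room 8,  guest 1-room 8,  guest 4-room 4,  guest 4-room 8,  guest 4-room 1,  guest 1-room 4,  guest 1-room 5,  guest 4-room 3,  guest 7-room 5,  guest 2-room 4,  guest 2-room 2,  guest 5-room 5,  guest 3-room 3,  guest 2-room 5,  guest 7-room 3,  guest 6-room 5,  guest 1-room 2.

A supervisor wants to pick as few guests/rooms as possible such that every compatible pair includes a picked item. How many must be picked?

A maximum matching has 6 edges (e.g. guest 1–room 4, guest 2–room 2, guest 3–room 8, guest 4–room 1, guest 5–room 5, guest 7–room 3).
By König's theorem the minimum vertex cover has the same size. One such cover is {guest 1, guest 2, guest 3, guest 4, guest 7, room 5}.

6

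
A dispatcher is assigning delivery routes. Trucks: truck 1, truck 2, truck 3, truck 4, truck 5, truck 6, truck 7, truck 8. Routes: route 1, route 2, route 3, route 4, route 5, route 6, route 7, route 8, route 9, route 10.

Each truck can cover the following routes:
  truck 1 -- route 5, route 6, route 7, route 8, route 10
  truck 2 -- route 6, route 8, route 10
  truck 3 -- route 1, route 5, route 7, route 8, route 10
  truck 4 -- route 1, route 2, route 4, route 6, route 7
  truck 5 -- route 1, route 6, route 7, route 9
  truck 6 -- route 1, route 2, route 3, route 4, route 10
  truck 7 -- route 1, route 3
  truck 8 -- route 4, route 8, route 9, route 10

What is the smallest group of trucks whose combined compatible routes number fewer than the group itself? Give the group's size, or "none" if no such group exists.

none

A matching saturating every truck exists, for instance truck 1→route 8, truck 2→route 6, truck 3→route 1, truck 4→route 2, truck 5→route 7, truck 6→route 4, truck 7→route 3, truck 8→route 10.
By Hall's marriage theorem, this means |N(S)| ≥ |S| for every subset S, so no violating subset exists.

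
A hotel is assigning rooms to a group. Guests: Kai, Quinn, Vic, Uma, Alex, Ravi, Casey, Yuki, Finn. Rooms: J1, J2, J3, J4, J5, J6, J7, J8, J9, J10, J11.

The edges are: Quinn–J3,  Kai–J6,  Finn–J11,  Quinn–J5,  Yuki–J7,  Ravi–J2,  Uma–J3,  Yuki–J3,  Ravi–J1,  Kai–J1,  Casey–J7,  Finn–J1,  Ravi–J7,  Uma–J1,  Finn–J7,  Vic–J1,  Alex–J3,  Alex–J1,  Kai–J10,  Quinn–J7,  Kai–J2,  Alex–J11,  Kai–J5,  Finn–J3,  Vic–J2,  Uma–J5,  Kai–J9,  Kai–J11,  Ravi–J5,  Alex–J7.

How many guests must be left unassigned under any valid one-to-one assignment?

2

One maximum matching: Kai–J6, Quinn–J3, Vic–J2, Uma–J1, Alex–J11, Ravi–J5, Casey–J7.
The set {Quinn, Vic, Uma, Alex, Ravi, Casey, Yuki, Finn} has only 6 neighbours ({J1, J11, J2, J3, J5, J7}), so by Hall's theorem at most 7 of the 9 guests can be matched.
That matches 7 of the 9, leaving 2 unmatched; no matching can do better.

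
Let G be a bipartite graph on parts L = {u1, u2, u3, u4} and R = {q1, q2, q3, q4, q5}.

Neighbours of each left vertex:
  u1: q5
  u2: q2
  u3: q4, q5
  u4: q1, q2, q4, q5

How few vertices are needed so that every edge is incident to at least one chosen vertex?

{u1, u2, u3, u4} is a vertex cover of size 4: every edge has an endpoint in this set.
No smaller cover exists because u1–q5, u2–q2, u3–q4, u4–q1 is a matching of size 4, and a cover must include an endpoint of each of these disjoint edges (König's theorem).

4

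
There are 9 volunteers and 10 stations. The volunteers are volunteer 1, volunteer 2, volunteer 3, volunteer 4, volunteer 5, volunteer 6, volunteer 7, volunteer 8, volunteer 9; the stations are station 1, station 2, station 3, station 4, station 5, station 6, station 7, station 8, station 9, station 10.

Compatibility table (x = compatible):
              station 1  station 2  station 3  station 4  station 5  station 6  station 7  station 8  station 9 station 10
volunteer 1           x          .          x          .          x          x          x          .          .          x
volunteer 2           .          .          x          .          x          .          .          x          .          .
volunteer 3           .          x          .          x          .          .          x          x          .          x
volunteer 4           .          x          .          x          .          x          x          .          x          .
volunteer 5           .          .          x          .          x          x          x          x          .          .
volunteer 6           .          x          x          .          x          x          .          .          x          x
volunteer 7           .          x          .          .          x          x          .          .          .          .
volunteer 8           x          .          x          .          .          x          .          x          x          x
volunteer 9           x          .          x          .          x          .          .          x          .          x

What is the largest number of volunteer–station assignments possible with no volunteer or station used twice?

A valid assignment of size 9: volunteer 1-station 7, volunteer 2-station 5, volunteer 3-station 10, volunteer 4-station 4, volunteer 5-station 3, volunteer 6-station 9, volunteer 7-station 2, volunteer 8-station 6, volunteer 9-station 8.
This saturates every volunteer, so 9 is the maximum.

9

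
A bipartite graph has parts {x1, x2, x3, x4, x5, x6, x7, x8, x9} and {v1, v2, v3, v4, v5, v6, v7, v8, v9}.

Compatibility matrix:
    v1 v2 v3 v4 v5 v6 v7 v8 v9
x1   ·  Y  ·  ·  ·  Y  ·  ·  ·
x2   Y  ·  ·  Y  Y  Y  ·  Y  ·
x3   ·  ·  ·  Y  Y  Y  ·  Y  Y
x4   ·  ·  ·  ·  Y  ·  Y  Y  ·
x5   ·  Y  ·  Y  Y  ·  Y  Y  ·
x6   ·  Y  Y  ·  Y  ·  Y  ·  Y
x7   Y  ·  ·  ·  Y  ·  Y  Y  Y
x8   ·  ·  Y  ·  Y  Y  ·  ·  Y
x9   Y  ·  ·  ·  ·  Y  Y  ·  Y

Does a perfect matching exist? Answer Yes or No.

Yes

A valid assignment of size 9: x1→v2, x2→v4, x3→v5, x4→v7, x5→v8, x6→v9, x7→v1, x8→v3, x9→v6.
All 9 left vertices are covered.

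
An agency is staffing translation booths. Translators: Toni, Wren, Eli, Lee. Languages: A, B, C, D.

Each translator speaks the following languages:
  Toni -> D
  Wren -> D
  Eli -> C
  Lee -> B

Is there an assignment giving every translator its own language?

The set {Toni, Wren} has only 1 neighbour ({D}), so by Hall's theorem at most 3 of the 4 translators can be matched.
Hence no matching covers every translator.

No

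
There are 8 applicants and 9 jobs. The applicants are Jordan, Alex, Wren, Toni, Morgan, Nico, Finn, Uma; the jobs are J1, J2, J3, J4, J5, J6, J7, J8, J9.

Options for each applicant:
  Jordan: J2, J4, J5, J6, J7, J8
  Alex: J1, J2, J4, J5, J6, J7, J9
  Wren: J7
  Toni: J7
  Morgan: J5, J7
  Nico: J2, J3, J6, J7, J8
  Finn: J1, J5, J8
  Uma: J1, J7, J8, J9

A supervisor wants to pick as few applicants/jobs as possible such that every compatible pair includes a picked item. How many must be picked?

7

{Jordan, Alex, Morgan, Nico, Finn, Uma, J7} is a vertex cover of size 7: every edge has an endpoint in this set.
No smaller cover exists because Jordan–J8, Alex–J6, Wren–J7, Morgan–J5, Nico–J2, Finn–J1, Uma–J9 is a matching of size 7, and a cover must include an endpoint of each of these disjoint edges (König's theorem).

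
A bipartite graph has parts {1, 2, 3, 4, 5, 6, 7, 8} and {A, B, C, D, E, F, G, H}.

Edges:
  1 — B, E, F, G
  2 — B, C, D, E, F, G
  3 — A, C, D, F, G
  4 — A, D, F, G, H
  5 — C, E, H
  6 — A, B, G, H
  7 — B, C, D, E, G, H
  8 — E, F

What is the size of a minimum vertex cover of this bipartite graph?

A maximum matching has 8 edges (e.g. 1–F, 2–G, 3–A, 4–D, 5–C, 6–B, 7–H, 8–E).
By König's theorem the minimum vertex cover has the same size. One such cover is {1, 2, 3, 4, 5, 6, 7, 8}.

8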